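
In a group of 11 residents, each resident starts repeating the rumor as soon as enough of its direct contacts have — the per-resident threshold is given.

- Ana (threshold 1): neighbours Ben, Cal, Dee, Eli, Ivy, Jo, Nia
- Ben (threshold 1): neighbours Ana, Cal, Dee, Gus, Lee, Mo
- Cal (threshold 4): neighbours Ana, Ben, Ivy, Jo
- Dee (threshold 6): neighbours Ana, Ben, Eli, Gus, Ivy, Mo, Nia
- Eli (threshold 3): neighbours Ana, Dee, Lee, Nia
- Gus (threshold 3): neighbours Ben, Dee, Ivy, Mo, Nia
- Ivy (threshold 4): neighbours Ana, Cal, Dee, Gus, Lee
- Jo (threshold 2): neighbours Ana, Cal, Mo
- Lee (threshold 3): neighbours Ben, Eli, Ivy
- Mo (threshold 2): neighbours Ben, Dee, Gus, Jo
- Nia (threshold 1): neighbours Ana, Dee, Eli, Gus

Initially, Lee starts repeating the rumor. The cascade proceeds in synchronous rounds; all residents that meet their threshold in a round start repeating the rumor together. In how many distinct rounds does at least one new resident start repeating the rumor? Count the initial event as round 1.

Round 1 — Lee starts repeating the rumor (initial).
Round 2 — checking thresholds:
  Ben: 1 of 6 neighbours ≥ 1, starts repeating the rumor.
  Eli: 1 of 4 neighbours < 3, not yet.
  Ivy: 1 of 5 neighbours < 4, not yet.
Round 3 — checking thresholds:
  Ana: 1 of 7 neighbours ≥ 1, starts repeating the rumor.
  Cal: 1 of 4 neighbours < 4, not yet.
  Dee: 1 of 7 neighbours < 6, not yet.
  Eli: 1 of 4 neighbours < 3, not yet.
  Gus: 1 of 5 neighbours < 3, not yet.
  Ivy: 1 of 5 neighbours < 4, not yet.
  Mo: 1 of 4 neighbours < 2, not yet.
Round 4 — checking thresholds:
  Cal: 2 of 4 neighbours < 4, not yet.
  Dee: 2 of 7 neighbours < 6, not yet.
  Eli: 2 of 4 neighbours < 3, not yet.
  Gus: 1 of 5 neighbours < 3, not yet.
  Ivy: 2 of 5 neighbours < 4, not yet.
  Jo: 1 of 3 neighbours < 2, not yet.
  Mo: 1 of 4 neighbours < 2, not yet.
  Nia: 1 of 4 neighbours ≥ 1, starts repeating the rumor.
Round 5 — checking thresholds:
  Cal: 2 of 4 neighbours < 4, not yet.
  Dee: 3 of 7 neighbours < 6, not yet.
  Eli: 3 of 4 neighbours ≥ 3, starts repeating the rumor.
  Gus: 2 of 5 neighbours < 3, not yet.
  Ivy: 2 of 5 neighbours < 4, not yet.
  Jo: 1 of 3 neighbours < 2, not yet.
  Mo: 1 of 4 neighbours < 2, not yet.
Round 6 — no new spreads; cascade stops.

5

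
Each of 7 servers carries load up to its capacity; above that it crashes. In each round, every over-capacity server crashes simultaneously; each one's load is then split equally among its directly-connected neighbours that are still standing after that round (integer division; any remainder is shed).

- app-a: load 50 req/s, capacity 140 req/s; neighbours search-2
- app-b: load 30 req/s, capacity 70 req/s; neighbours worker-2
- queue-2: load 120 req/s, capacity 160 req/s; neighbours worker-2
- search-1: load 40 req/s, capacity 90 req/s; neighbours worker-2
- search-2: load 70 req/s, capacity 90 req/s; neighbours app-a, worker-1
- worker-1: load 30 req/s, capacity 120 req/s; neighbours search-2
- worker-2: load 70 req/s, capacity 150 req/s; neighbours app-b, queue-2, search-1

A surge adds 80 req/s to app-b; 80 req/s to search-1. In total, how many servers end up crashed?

Round 1 — app-b at 110 > 70; search-1 at 120 > 90. app-b, search-1 crash.
  app-b sheds 110 req/s to worker-2: 110 each.
    worker-2: 70+110 = 180 > 150
  search-1 sheds 120 req/s to worker-2: 120 each.
    worker-2: 180+120 = 300 > 150
Round 2 — worker-2 crashes.
  worker-2 sheds 300 req/s to queue-2: 300 each.
    queue-2: 120+300 = 420 > 160
Round 3 — queue-2 crashes.
  queue-2 sheds 420 req/s: no online neighbours, lost.
No further crashes.

4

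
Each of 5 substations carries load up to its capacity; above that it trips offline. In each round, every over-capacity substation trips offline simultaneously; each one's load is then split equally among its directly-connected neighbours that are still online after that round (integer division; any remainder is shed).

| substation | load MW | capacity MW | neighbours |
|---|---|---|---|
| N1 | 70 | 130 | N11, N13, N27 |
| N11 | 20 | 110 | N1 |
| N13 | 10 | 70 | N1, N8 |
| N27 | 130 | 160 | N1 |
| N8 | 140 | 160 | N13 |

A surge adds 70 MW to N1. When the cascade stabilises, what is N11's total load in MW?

Round 1 — N1 at 140 > 130. N1 trips offline.
  N1 sheds 140 MW to N11, N13, N27: 46 each (2 lost).
    N11: 20+46 = 66 ≤ 110
    N13: 10+46 = 56 ≤ 70
    N27: 130+46 = 176 > 160
Round 2 — N27 trips offline.
  N27 sheds 176 MW: no online neighbours, lost.
No further trips.

66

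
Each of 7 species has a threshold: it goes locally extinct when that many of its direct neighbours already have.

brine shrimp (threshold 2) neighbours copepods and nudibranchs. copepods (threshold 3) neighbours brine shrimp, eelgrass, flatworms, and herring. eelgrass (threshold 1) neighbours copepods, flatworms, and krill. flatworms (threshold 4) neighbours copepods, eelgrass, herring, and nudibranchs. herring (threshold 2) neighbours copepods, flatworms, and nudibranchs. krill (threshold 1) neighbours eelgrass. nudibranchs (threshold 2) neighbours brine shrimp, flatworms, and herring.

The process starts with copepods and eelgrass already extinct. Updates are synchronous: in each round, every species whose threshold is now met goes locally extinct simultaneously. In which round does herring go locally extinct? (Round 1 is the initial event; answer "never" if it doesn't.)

never

Round 1 — copepods, eelgrass go locally extinct (initial).
Round 2 — checking thresholds:
  brine shrimp: 1 of 2 neighbours < 2, not yet.
  flatworms: 2 of 4 neighbours < 4, not yet.
  herring: 1 of 3 neighbours < 2, not yet.
  krill: 1 of 1 neighbours ≥ 1, goes locally extinct.
Round 3 — no new extinctions; cascade stops.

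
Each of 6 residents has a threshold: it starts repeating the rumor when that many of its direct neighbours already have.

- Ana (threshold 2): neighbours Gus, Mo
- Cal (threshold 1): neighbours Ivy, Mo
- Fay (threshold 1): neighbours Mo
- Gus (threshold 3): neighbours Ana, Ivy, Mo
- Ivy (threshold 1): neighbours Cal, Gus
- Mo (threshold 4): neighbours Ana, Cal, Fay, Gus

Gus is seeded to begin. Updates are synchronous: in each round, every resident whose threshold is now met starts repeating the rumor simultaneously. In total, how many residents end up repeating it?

3

Round 1 — Gus starts repeating the rumor (initial).
Round 2 — checking thresholds:
  Ana: 1 of 2 neighbours < 2, not yet.
  Ivy: 1 of 2 neighbours ≥ 1, starts repeating the rumor.
  Mo: 1 of 4 neighbours < 4, not yet.
Round 3 — checking thresholds:
  Ana: 1 of 2 neighbours < 2, not yet.
  Cal: 1 of 2 neighbours ≥ 1, starts repeating the rumor.
  Mo: 1 of 4 neighbours < 4, not yet.
Round 4 — no new spreads; cascade stops.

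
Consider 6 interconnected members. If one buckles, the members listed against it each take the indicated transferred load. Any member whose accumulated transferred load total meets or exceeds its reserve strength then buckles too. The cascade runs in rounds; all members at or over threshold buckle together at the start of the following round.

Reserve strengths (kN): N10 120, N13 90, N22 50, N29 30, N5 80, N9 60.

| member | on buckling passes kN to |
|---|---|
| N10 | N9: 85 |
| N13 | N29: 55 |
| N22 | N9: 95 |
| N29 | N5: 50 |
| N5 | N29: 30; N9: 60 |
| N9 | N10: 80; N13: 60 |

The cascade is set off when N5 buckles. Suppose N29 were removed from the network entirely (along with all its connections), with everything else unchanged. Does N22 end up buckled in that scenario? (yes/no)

With N29 removed:
Round 1 — N5 buckles (initial).
  N9: +60 → 60 ≥ 60
Round 2 — N9 buckles.
  N10: +80 → 80 < 120
  N13: +60 → 60 < 90
No further bucklings.

no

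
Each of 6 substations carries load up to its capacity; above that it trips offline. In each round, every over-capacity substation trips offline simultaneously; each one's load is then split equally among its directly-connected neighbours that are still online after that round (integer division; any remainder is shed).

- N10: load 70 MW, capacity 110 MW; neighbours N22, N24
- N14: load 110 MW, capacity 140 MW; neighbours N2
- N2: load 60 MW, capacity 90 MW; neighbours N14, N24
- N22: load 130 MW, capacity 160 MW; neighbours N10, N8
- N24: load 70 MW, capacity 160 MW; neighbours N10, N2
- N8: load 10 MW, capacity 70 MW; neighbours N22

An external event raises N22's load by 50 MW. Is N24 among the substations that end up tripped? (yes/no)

Round 1 — N22 at 180 > 160. N22 trips offline.
  N22 sheds 180 MW to N10, N8: 90 each.
    N10: 70+90 = 160 > 110
    N8: 10+90 = 100 > 70
Round 2 — N10, N8 trip offline.
  N10 sheds 160 MW to N24: 160 each.
    N24: 70+160 = 230 > 160
  N8 sheds 100 MW: no online neighbours, lost.
Round 3 — N24 trips offline.
  N24 sheds 230 MW to N2: 230 each.
    N2: 60+230 = 290 > 90
Round 4 — N2 trips offline.
  N2 sheds 290 MW to N14: 290 each.
    N14: 110+290 = 400 > 140
Round 5 — N14 trips offline.
  N14 sheds 400 MW: no online neighbours, lost.
No further trips.

yes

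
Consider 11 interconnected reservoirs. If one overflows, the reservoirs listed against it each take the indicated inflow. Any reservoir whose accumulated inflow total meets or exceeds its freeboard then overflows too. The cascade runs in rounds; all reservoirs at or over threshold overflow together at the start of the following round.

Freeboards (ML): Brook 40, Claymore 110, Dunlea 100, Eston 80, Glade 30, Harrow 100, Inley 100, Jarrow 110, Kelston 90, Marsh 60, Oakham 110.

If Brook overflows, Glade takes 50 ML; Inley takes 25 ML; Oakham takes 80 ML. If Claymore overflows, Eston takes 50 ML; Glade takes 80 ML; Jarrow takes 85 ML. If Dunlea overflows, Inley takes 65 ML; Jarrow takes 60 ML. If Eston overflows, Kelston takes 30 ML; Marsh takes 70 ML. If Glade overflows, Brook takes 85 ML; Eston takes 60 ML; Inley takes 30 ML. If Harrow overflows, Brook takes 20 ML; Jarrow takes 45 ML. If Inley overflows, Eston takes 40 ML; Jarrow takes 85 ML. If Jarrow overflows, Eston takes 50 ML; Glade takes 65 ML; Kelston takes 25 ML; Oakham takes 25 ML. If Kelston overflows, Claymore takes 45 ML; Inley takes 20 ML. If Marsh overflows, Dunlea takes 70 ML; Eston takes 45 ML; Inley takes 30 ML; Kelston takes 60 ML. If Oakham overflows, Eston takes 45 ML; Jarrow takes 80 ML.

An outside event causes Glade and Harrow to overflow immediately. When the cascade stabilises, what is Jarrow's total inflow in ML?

45

Round 1 — Glade, Harrow overflow (initial).
  Brook: +85+20 → 105 ≥ 40
  Eston: +60 → 60 < 80
  Inley: +30 → 30 < 100
  Jarrow: +45 → 45 < 110
Round 2 — Brook overflows.
  Inley: +25 → 55 < 100
  Oakham: +80 → 80 < 110
No further overflows.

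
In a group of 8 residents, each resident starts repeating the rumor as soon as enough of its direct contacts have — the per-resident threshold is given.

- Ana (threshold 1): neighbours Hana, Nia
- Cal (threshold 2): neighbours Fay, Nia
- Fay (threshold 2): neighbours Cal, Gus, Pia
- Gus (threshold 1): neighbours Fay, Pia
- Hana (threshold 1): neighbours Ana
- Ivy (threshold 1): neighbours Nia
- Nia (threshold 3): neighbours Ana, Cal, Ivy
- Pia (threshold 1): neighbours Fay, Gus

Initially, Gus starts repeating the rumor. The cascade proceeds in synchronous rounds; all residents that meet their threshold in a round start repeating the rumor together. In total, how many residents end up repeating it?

Round 1 — Gus starts repeating the rumor (initial).
Round 2 — checking thresholds:
  Fay: 1 of 3 neighbours < 2, holds.
  Pia: 1 of 2 neighbours ≥ 1, starts repeating the rumor.
Round 3 — checking thresholds:
  Fay: 2 of 3 neighbours ≥ 2, starts repeating the rumor.
Round 4 — no new spreads; cascade stops.

3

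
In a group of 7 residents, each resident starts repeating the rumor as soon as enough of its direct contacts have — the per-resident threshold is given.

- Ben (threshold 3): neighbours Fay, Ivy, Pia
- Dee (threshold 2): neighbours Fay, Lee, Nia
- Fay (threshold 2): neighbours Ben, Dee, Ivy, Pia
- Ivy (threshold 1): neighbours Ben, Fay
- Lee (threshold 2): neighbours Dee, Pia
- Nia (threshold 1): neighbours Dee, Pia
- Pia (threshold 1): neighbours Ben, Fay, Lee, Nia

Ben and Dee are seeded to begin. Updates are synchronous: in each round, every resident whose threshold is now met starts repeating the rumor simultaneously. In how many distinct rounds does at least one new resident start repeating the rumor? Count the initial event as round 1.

3

Round 1 — Ben, Dee start repeating the rumor (initial).
Round 2 — checking thresholds:
  Fay: 2 of 4 neighbours ≥ 2, starts repeating the rumor.
  Ivy: 1 of 2 neighbours ≥ 1, starts repeating the rumor.
  Lee: 1 of 2 neighbours < 2, below threshold.
  Nia: 1 of 2 neighbours ≥ 1, starts repeating the rumor.
  Pia: 1 of 4 neighbours ≥ 1, starts repeating the rumor.
Round 3 — checking thresholds:
  Lee: 2 of 2 neighbours ≥ 2, starts repeating the rumor.
Round 4 — no new spreads; cascade stops.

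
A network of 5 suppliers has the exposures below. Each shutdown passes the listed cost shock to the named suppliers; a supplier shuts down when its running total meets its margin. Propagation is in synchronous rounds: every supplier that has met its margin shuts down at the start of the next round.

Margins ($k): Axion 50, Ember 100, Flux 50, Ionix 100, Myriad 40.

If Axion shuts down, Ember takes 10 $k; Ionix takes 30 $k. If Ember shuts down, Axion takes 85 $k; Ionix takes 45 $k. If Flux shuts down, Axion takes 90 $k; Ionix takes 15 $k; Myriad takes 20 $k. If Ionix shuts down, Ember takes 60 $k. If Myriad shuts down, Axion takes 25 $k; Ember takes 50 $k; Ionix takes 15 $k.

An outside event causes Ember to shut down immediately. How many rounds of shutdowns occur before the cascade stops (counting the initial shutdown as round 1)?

2

Round 1 — Ember shuts down (initial).
  Axion: +85 → 85 ≥ 50
  Ionix: +45 → 45 < 100
Round 2 — Axion shuts down.
  Ionix: +30 → 75 < 100
No further shutdowns.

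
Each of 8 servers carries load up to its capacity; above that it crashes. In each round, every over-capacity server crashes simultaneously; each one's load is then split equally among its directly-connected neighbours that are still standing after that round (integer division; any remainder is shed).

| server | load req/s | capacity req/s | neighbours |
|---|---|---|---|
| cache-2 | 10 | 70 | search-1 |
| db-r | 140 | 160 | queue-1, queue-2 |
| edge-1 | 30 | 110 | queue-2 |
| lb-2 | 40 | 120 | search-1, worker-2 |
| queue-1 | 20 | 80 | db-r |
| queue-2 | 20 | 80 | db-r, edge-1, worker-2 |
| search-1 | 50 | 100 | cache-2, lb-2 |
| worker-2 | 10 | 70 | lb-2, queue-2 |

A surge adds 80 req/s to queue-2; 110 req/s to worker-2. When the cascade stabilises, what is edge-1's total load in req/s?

Round 1 — queue-2 at 100 > 80; worker-2 at 120 > 70. queue-2, worker-2 crash.
  queue-2 sheds 100 req/s to db-r, edge-1: 50 each.
    db-r: 140+50 = 190 > 160
    edge-1: 30+50 = 80 ≤ 110
  worker-2 sheds 120 req/s to lb-2: 120 each.
    lb-2: 40+120 = 160 > 120
Round 2 — db-r, lb-2 crash.
  db-r sheds 190 req/s to queue-1: 190 each.
    queue-1: 20+190 = 210 > 80
  lb-2 sheds 160 req/s to search-1: 160 each.
    search-1: 50+160 = 210 > 100
Round 3 — queue-1, search-1 crash.
  queue-1 sheds 210 req/s: no online neighbours, lost.
  search-1 sheds 210 req/s to cache-2: 210 each.
    cache-2: 10+210 = 220 > 70
Round 4 — cache-2 crashes.
  cache-2 sheds 220 req/s: no online neighbours, lost.
No further crashes.

80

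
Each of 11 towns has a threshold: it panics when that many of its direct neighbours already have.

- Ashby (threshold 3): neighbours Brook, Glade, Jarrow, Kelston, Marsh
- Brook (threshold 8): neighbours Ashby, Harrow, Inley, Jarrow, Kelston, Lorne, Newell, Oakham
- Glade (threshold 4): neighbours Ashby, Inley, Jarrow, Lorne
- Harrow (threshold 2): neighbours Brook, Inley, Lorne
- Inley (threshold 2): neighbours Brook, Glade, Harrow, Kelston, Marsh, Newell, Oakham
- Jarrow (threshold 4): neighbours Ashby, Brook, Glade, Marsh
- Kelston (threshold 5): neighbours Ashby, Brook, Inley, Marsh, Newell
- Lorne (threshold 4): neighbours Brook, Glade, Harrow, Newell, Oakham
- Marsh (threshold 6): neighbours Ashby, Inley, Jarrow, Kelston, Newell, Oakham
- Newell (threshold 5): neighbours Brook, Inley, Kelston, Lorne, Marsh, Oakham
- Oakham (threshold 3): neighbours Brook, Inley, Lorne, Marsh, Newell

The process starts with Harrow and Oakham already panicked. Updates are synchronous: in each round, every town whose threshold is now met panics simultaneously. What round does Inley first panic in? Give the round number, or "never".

2

Round 1 — Harrow, Oakham panic (initial).
Round 2 — checking thresholds:
  Brook: 2 of 8 neighbours < 8, holds.
  Inley: 2 of 7 neighbours ≥ 2, panics.
  Lorne: 2 of 5 neighbours < 4, holds.
  Marsh: 1 of 6 neighbours < 6, holds.
  Newell: 1 of 6 neighbours < 5, holds.
Round 3 — no new panics; cascade stops.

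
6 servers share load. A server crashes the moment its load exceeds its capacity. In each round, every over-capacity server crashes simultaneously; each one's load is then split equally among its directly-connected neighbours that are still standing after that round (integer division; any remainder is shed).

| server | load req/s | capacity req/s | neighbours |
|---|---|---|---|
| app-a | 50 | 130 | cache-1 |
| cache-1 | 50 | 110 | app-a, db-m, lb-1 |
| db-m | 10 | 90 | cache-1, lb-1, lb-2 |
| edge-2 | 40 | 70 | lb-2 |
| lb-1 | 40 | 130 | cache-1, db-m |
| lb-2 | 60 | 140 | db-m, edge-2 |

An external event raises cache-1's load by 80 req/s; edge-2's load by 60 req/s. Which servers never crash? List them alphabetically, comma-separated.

Round 1 — cache-1 at 130 > 110; edge-2 at 100 > 70. cache-1, edge-2 crash.
  cache-1 sheds 130 req/s to app-a, db-m, lb-1: 43 each (1 lost).
    app-a: 50+43 = 93 ≤ 130
    db-m: 10+43 = 53 ≤ 90
    lb-1: 40+43 = 83 ≤ 130
  edge-2 sheds 100 req/s to lb-2: 100 each.
    lb-2: 60+100 = 160 > 140
Round 2 — lb-2 crashes.
  lb-2 sheds 160 req/s to db-m: 160 each.
    db-m: 53+160 = 213 > 90
Round 3 — db-m crashes.
  db-m sheds 213 req/s to lb-1: 213 each.
    lb-1: 83+213 = 296 > 130
Round 4 — lb-1 crashes.
  lb-1 sheds 296 req/s: no online neighbours, lost.
No further crashes.

app-a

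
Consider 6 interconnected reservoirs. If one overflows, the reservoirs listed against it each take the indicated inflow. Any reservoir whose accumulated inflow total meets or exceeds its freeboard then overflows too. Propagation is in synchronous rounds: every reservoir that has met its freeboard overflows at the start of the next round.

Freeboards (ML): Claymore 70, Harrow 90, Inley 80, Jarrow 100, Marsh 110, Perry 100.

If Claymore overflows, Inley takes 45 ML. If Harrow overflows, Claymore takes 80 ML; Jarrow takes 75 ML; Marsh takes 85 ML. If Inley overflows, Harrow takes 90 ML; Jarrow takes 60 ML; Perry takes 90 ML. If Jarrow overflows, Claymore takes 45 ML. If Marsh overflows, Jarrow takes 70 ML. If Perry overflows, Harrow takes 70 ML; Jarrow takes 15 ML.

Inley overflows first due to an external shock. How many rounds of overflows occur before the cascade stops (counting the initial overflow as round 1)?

Round 1 — Inley overflows (initial).
  Harrow: +90 → 90 ≥ 90
  Jarrow: +60 → 60 < 100
  Perry: +90 → 90 < 100
Round 2 — Harrow overflows.
  Claymore: +80 → 80 ≥ 70
  Jarrow: +75 → 135 ≥ 100
  Marsh: +85 → 85 < 110
Round 3 — Claymore, Jarrow overflow.
No further overflows.

3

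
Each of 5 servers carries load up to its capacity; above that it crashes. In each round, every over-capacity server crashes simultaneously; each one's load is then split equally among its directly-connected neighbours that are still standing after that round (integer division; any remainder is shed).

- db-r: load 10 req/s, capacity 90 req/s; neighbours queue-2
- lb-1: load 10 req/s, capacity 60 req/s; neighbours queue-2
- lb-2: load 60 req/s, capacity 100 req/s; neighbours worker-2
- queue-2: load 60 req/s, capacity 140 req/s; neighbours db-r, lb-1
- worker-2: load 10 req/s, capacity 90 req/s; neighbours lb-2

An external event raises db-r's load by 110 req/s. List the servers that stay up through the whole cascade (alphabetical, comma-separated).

Round 1 — db-r at 120 > 90. db-r crashes.
  db-r sheds 120 req/s to queue-2: 120 each.
    queue-2: 60+120 = 180 > 140
Round 2 — queue-2 crashes.
  queue-2 sheds 180 req/s to lb-1: 180 each.
    lb-1: 10+180 = 190 > 60
Round 3 — lb-1 crashes.
  lb-1 sheds 190 req/s: no online neighbours, lost.
No further crashes.

lb-2, worker-2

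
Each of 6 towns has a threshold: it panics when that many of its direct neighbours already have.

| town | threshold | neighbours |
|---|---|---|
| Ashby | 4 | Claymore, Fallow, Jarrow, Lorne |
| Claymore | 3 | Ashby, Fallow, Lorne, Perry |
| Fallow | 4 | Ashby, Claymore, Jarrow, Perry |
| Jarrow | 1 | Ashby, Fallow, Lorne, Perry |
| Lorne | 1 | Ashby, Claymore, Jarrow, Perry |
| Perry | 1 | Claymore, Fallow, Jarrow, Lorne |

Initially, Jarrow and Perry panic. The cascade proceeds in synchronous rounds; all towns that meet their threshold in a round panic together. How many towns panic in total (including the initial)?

3

Round 1 — Jarrow, Perry panic (initial).
Round 2 — checking thresholds:
  Ashby: 1 of 4 neighbours < 4, not yet.
  Claymore: 1 of 4 neighbours < 3, not yet.
  Fallow: 2 of 4 neighbours < 4, not yet.
  Lorne: 2 of 4 neighbours ≥ 1, panics.
Round 3 — no new panics; cascade stops.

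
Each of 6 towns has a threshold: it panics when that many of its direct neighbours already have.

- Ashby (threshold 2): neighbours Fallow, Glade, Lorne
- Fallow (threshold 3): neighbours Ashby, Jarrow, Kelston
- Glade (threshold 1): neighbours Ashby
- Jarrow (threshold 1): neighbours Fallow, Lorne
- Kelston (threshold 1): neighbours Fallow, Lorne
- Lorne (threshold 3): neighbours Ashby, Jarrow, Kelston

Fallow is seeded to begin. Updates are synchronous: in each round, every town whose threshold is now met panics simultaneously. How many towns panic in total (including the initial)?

Round 1 — Fallow panics (initial).
Round 2 — checking thresholds:
  Ashby: 1 of 3 neighbours < 2, holds.
  Jarrow: 1 of 2 neighbours ≥ 1, panics.
  Kelston: 1 of 2 neighbours ≥ 1, panics.
Round 3 — no new panics; cascade stops.

3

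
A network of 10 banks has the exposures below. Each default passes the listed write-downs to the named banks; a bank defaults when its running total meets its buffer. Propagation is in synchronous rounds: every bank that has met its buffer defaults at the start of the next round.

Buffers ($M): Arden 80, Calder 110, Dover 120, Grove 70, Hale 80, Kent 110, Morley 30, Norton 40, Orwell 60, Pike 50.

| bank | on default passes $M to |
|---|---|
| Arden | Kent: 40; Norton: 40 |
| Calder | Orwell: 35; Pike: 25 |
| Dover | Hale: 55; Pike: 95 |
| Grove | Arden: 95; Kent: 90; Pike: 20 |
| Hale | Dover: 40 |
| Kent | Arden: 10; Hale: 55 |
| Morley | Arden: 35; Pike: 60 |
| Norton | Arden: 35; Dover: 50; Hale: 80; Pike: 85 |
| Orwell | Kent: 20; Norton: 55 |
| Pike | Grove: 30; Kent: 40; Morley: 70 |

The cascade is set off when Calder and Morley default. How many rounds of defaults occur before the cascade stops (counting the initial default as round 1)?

2

Round 1 — Calder, Morley default (initial).
  Arden: +35 → 35 < 80
  Orwell: +35 → 35 < 60
  Pike: +25+60 → 85 ≥ 50
Round 2 — Pike defaults.
  Grove: +30 → 30 < 70
  Kent: +40 → 40 < 110
No further defaults.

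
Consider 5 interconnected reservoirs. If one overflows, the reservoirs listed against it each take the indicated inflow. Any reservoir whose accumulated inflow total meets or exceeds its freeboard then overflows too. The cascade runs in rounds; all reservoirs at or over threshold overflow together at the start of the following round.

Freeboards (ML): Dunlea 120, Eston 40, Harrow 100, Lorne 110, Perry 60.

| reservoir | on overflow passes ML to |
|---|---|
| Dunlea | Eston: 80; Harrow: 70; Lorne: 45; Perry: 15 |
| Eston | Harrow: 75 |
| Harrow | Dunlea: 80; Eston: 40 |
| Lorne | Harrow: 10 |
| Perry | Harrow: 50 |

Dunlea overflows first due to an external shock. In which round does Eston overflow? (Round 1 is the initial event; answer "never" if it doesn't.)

Round 1 — Dunlea overflows (initial).
  Eston: +80 → 80 ≥ 40
  Harrow: +70 → 70 < 100
  Lorne: +45 → 45 < 110
  Perry: +15 → 15 < 60
Round 2 — Eston overflows.
  Harrow: +75 → 145 ≥ 100
Round 3 — Harrow overflows.
No further overflows.

2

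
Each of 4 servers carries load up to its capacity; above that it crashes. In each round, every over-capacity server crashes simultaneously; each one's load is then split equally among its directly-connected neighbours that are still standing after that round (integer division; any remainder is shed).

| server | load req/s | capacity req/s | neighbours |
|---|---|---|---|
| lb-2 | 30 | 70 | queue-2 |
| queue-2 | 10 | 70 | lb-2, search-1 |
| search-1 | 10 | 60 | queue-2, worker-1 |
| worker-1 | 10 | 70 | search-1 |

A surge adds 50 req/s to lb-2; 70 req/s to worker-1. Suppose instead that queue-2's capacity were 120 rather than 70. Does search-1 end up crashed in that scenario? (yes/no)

yes

With queue-2's capacity at 120:
Round 1 — lb-2 at 80 > 70; worker-1 at 80 > 70. lb-2, worker-1 crash.
  lb-2 sheds 80 req/s to queue-2: 80 each.
    queue-2: 10+80 = 90 ≤ 120
  worker-1 sheds 80 req/s to search-1: 80 each.
    search-1: 10+80 = 90 > 60
Round 2 — search-1 crashes.
  search-1 sheds 90 req/s to queue-2: 90 each.
    queue-2: 90+90 = 180 > 120
Round 3 — queue-2 crashes.
  queue-2 sheds 180 req/s: no online neighbours, lost.
No further crashes.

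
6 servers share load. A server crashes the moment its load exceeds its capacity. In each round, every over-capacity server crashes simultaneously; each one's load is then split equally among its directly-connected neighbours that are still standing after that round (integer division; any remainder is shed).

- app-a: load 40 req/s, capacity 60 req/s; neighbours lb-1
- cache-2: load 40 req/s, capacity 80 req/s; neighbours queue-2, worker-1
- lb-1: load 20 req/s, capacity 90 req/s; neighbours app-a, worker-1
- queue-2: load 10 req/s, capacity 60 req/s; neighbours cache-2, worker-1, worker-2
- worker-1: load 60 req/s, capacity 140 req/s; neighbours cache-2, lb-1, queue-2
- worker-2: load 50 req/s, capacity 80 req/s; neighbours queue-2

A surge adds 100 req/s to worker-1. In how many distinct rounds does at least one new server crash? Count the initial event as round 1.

Round 1 — worker-1 at 160 > 140. worker-1 crashes.
  worker-1 sheds 160 req/s to cache-2, lb-1, queue-2: 53 each (1 lost).
    cache-2: 40+53 = 93 > 80
    lb-1: 20+53 = 73 ≤ 90
    queue-2: 10+53 = 63 > 60
Round 2 — cache-2, queue-2 crash.
  cache-2 sheds 93 req/s: no online neighbours, lost.
  queue-2 sheds 63 req/s to worker-2: 63 each.
    worker-2: 50+63 = 113 > 80
Round 3 — worker-2 crashes.
  worker-2 sheds 113 req/s: no online neighbours, lost.
No further crashes.

3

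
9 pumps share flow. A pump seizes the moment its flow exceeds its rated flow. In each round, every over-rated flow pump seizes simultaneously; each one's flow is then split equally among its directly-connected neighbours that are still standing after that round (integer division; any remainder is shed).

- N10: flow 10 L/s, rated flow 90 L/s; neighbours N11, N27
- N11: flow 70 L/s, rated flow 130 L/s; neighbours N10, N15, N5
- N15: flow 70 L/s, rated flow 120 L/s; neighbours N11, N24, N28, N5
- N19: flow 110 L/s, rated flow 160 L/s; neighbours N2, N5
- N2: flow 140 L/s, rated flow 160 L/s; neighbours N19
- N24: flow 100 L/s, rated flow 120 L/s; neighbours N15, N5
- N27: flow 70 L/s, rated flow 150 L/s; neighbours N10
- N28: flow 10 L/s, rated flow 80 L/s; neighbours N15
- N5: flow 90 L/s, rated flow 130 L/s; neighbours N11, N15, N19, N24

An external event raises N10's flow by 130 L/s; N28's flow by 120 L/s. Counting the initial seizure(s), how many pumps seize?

8

Round 1 — N10 at 140 > 90; N28 at 130 > 80. N10, N28 seize.
  N10 sheds 140 L/s to N11, N27: 70 each.
    N11: 70+70 = 140 > 130
    N27: 70+70 = 140 ≤ 150
  N28 sheds 130 L/s to N15: 130 each.
    N15: 70+130 = 200 > 120
Round 2 — N11, N15 seize.
  N11 sheds 140 L/s to N5: 140 each.
    N5: 90+140 = 230 > 130
  N15 sheds 200 L/s to N24, N5: 100 each.
    N24: 100+100 = 200 > 120
    N5: 230+100 = 330 > 130
Round 3 — N24, N5 seize.
  N24 sheds 200 L/s: no online neighbours, lost.
  N5 sheds 330 L/s to N19: 330 each.
    N19: 110+330 = 440 > 160
Round 4 — N19 seizes.
  N19 sheds 440 L/s to N2: 440 each.
    N2: 140+440 = 580 > 160
Round 5 — N2 seizes.
  N2 sheds 580 L/s: no online neighbours, lost.
No further seizures.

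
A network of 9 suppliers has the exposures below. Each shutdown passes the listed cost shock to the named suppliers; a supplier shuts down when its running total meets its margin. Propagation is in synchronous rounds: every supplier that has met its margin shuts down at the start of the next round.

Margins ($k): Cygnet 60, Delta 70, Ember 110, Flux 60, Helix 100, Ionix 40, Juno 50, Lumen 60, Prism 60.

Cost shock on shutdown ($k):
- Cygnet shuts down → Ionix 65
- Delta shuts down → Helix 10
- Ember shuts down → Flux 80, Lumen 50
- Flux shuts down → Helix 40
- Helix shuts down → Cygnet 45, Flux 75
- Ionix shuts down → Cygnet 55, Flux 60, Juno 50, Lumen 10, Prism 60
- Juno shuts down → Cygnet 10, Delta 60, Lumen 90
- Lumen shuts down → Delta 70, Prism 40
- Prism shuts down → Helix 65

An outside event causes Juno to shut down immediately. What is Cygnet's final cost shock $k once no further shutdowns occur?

Round 1 — Juno shuts down (initial).
  Cygnet: +10 → 10 < 60
  Delta: +60 → 60 < 70
  Lumen: +90 → 90 ≥ 60
Round 2 — Lumen shuts down.
  Delta: +70 → 130 ≥ 70
  Prism: +40 → 40 < 60
Round 3 — Delta shuts down.
  Helix: +10 → 10 < 100
No further shutdowns.

10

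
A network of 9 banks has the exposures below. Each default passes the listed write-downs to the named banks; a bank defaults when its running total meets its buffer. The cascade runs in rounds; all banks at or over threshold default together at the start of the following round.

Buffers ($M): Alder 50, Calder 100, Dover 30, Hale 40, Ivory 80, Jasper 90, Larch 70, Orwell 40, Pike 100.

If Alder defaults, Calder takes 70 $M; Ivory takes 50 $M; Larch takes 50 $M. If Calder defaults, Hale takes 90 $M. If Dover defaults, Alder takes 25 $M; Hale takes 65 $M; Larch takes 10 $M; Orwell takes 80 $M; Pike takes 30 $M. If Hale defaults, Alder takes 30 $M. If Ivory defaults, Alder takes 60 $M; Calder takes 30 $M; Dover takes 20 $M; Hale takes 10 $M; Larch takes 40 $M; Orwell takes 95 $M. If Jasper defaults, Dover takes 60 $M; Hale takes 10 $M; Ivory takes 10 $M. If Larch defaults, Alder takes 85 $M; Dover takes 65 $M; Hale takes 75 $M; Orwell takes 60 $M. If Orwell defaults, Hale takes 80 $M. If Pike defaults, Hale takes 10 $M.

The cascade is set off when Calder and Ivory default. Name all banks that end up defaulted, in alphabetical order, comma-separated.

Round 1 — Calder, Ivory default (initial).
  Alder: +60 → 60 ≥ 50
  Dover: +20 → 20 < 30
  Hale: +90+10 → 100 ≥ 40
  Larch: +40 → 40 < 70
  Orwell: +95 → 95 ≥ 40
Round 2 — Alder, Hale, Orwell default.
  Larch: +50 → 90 ≥ 70
Round 3 — Larch defaults.
  Dover: +65 → 85 ≥ 30
Round 4 — Dover defaults.
  Pike: +30 → 30 < 100
No further defaults.

Alder, Calder, Dover, Hale, Ivory, Larch, Orwell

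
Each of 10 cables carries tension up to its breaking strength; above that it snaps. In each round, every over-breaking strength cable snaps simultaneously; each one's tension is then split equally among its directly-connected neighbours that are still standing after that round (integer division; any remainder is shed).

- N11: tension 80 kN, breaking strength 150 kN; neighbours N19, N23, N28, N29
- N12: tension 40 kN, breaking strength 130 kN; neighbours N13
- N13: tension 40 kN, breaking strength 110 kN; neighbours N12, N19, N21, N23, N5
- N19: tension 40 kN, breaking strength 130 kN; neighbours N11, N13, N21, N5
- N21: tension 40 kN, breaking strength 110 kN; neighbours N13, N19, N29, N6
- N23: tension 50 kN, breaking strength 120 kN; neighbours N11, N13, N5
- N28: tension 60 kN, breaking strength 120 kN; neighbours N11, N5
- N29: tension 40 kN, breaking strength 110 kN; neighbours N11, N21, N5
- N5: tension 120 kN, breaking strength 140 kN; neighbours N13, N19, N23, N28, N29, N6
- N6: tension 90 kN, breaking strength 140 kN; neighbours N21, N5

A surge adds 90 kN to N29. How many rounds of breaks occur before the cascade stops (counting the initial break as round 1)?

Round 1 — N29 at 130 > 110. N29 snaps.
  N29 sheds 130 kN to N11, N21, N5: 43 each (1 lost).
    N11: 80+43 = 123 ≤ 150
    N21: 40+43 = 83 ≤ 110
    N5: 120+43 = 163 > 140
Round 2 — N5 snaps.
  N5 sheds 163 kN to N13, N19, N23, N28, N6: 32 each (3 lost).
    N13: 40+32 = 72 ≤ 110
    N19: 40+32 = 72 ≤ 130
    N23: 50+32 = 82 ≤ 120
    N28: 60+32 = 92 ≤ 120
    N6: 90+32 = 122 ≤ 140
No further breaks.

2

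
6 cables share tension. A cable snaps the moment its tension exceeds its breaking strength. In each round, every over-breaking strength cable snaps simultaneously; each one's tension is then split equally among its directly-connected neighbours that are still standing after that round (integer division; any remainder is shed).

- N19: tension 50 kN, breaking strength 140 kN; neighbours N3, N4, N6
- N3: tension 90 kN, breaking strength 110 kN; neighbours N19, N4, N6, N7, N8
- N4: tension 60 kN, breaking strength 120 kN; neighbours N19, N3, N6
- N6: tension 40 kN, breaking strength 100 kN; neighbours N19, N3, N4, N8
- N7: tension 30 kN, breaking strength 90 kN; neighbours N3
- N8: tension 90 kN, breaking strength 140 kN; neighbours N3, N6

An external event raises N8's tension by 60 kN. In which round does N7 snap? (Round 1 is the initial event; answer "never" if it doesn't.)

Round 1 — N8 at 150 > 140. N8 snaps.
  N8 sheds 150 kN to N3, N6: 75 each.
    N3: 90+75 = 165 > 110
    N6: 40+75 = 115 > 100
Round 2 — N3, N6 snap.
  N3 sheds 165 kN to N19, N4, N7: 55 each.
    N19: 50+55 = 105 ≤ 140
    N4: 60+55 = 115 ≤ 120
    N7: 30+55 = 85 ≤ 90
  N6 sheds 115 kN to N19, N4: 57 each (1 lost).
    N19: 105+57 = 162 > 140
    N4: 115+57 = 172 > 120
Round 3 — N19, N4 snap.
  N19 sheds 162 kN: no online neighbours, lost.
  N4 sheds 172 kN: no online neighbours, lost.
No further breaks.

never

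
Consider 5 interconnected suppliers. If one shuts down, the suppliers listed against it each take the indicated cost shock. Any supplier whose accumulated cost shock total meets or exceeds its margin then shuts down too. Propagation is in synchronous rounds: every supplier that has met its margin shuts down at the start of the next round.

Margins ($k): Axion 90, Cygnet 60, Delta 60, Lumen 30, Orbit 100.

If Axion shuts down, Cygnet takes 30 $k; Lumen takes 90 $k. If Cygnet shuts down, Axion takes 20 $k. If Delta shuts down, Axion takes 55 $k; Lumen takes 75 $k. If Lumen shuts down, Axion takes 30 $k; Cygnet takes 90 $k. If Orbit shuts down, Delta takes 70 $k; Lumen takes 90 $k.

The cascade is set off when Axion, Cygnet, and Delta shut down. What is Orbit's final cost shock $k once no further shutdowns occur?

Round 1 — Axion, Cygnet, Delta shut down (initial).
  Lumen: +90+75 → 165 ≥ 30
Round 2 — Lumen shuts down.
No further shutdowns.

0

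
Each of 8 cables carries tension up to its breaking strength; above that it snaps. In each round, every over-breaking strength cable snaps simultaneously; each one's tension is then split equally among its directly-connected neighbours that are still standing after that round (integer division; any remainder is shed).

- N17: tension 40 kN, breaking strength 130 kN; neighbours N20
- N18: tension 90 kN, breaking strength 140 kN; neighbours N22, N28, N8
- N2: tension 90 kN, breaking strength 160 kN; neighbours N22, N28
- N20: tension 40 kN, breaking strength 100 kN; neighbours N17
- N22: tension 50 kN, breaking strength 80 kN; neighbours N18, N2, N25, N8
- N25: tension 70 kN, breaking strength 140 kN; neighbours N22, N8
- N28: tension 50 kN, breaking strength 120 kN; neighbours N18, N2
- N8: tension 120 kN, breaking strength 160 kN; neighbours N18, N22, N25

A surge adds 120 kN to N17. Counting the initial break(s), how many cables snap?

2

Round 1 — N17 at 160 > 130. N17 snaps.
  N17 sheds 160 kN to N20: 160 each.
    N20: 40+160 = 200 > 100
Round 2 — N20 snaps.
  N20 sheds 200 kN: no online neighbours, lost.
No further breaks.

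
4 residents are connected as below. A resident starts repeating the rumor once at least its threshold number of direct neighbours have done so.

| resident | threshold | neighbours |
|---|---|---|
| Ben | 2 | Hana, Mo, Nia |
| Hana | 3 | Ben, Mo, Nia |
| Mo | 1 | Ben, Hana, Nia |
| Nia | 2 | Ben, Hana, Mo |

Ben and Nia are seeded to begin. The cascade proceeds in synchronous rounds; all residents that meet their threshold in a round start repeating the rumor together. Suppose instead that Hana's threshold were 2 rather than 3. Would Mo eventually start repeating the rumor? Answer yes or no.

With Hana's threshold at 2:
Round 1 — Ben, Nia start repeating the rumor (initial).
Round 2 — checking thresholds:
  Hana: 2 of 3 neighbours ≥ 2, starts repeating the rumor.
  Mo: 2 of 3 neighbours ≥ 1, starts repeating the rumor.
Round 3 — no new spreads; cascade stops.

yes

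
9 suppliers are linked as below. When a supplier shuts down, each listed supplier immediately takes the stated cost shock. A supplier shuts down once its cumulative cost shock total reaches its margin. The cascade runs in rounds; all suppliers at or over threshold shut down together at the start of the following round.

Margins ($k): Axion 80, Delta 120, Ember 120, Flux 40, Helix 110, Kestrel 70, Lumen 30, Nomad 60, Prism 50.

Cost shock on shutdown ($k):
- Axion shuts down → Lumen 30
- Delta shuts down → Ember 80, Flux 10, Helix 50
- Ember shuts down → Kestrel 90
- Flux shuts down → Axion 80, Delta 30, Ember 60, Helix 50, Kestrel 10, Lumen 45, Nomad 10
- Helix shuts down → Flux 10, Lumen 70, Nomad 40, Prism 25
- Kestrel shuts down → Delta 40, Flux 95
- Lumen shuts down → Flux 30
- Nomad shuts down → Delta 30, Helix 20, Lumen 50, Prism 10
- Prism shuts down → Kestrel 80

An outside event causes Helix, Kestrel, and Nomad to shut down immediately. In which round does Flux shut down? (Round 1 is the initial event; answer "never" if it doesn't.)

Round 1 — Helix, Kestrel, Nomad shut down (initial).
  Delta: +40+30 → 70 < 120
  Flux: +10+95 → 105 ≥ 40
  Lumen: +70+50 → 120 ≥ 30
  Prism: +25+10 → 35 < 50
Round 2 — Flux, Lumen shut down.
  Axion: +80 → 80 ≥ 80
  Delta: +30 → 100 < 120
  Ember: +60 → 60 < 120
Round 3 — Axion shuts down.
No further shutdowns.

2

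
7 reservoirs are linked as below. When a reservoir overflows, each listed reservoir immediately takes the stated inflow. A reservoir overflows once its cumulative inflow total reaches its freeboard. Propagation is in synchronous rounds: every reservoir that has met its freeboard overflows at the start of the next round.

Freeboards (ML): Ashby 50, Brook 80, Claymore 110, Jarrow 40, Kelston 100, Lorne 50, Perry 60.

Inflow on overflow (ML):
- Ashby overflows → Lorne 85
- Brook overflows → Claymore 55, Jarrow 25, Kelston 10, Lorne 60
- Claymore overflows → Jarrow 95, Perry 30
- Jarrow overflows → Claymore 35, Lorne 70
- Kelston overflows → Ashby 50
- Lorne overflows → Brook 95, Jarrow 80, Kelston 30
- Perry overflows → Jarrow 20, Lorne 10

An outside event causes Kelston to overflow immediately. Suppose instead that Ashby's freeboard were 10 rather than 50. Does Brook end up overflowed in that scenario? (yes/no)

With Ashby's freeboard at 10:
Round 1 — Kelston overflows (initial).
  Ashby: +50 → 50 ≥ 10
Round 2 — Ashby overflows.
  Lorne: +85 → 85 ≥ 50
Round 3 — Lorne overflows.
  Brook: +95 → 95 ≥ 80
  Jarrow: +80 → 80 ≥ 40
Round 4 — Brook, Jarrow overflow.
  Claymore: +55+35 → 90 < 110
No further overflows.

yes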